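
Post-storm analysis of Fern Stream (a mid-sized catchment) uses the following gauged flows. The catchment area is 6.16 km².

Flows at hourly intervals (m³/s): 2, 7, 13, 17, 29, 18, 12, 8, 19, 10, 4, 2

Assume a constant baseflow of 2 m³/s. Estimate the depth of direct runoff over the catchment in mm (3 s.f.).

d ≈ 68.4 mm

Direct runoff: 0.0, 5.0, 11.0, 15.0, 27.0, 16.0, 10.0, 6.0, 17.0, 8.0, 2.0, 0.0 m³/s; ΣQ_DR = 117.0 m³/s.
V = ΣQ_DR · Δt = 117.0 × 3600 s = 4.212 × 10^5 m³.
Over A = 6.16 km², depth = V / A = 68.4 mm.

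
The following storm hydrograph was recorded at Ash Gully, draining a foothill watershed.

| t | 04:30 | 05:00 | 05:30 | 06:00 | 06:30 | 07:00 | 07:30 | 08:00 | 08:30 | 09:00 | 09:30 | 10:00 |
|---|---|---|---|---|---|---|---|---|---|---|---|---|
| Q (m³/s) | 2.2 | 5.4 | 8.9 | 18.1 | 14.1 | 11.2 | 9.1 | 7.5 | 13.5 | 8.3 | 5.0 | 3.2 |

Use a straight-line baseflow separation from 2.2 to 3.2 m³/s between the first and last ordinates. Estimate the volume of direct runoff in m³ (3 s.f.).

V ≈ 1.33 × 10^5 m³

Direct-runoff ordinates (Q − Q_b): 0.00, 3.11, 6.52, 15.63, 11.54, 8.55, 6.35, 4.66, 10.57, 5.28, 1.89, 0.00 m³/s.
ΣQ_DR = 74.10 m³/s.
With Δt = 0.5 h = 1800 s, V = ΣQ_DR · Δt = 74.10 × 1800 = 1.33 × 10^5 m³.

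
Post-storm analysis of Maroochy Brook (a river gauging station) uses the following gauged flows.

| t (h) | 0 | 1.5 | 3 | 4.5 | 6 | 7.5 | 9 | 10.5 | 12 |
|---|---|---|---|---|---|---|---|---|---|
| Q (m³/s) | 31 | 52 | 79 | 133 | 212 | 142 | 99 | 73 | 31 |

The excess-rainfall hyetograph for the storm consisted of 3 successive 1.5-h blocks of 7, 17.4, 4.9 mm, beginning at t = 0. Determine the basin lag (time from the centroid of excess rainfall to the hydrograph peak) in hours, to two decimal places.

t_L ≈ 3.86 h

Centroid of excess rainfall: t_c = Σ P_i·t̄_i / ΣP_i = 2.1425 h (block centres at 0.75, 2.25, 3.75 h).
Hydrograph peak occurs at t = 6 h, so basin lag t_L = 6 − 2.1425 = 3.86 h.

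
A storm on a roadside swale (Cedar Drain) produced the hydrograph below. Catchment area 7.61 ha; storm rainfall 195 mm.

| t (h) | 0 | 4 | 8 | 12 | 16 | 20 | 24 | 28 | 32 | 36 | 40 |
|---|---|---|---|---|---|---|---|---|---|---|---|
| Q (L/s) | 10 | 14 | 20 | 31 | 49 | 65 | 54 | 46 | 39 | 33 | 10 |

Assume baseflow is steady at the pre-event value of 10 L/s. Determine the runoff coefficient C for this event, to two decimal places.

ΣQ_DR = 261.0 L/s; V = ΣQ_DR·Δt = 3.758 × 10^6 L.
Runoff depth d = V / A = 49.39 mm.
C = d / P = 49.39 / 195 = 0.25.

C ≈ 0.25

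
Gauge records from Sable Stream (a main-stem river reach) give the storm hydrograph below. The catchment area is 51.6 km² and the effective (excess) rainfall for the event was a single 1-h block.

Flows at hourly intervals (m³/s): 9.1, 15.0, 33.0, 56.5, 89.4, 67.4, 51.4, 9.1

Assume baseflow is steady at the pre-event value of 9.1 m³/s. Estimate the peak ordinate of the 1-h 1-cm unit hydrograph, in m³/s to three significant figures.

Direct runoff: 0.0, 5.9, 23.9, 47.4, 80.3, 58.3, 42.3, 0.0 m³/s; ΣQ_DR = 258.1 m³/s, peak = 80.3 m³/s.
Runoff depth d = ΣQ_DR·Δt / A = 258.1 × 3600 / (51.6 km²) = 18.01 mm.
The 1-cm UH is the DRH scaled by (10 mm)/d, so U_p = 80.3 × 10/18.01 = 44.6 m³/s.

U_p ≈ 44.6 m³/s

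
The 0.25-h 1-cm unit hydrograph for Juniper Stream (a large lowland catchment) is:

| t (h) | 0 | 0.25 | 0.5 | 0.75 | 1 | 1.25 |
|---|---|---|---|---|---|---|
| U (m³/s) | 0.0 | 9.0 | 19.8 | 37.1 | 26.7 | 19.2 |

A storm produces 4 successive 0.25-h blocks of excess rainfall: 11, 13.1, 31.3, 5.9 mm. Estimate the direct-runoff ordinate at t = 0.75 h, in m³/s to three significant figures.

Q ≈ 94.9 m³/s

By discrete convolution, Q_j = Σ (P_i / 10 mm) · U_{j−i}.
At t = 0.75 h (j=3): Q = (11/10)·37.1 + (13.1/10)·19.8 + (31.3/10)·9.0 + (5.9/10)·0.0 = 94.9 m³/s.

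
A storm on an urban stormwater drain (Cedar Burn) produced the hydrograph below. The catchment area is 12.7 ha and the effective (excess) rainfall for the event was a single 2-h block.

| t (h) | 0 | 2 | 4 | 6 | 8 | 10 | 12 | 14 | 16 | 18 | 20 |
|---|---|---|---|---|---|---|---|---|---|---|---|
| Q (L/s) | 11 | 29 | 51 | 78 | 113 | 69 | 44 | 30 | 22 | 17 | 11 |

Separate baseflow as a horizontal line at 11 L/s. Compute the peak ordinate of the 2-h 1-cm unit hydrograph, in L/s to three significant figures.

Direct runoff: 0.0, 18.0, 40.0, 67.0, 102.0, 58.0, 33.0, 19.0, 11.0, 6.0, 0.0 L/s; ΣQ_DR = 354.0 L/s, peak = 102.0 L/s.
Runoff depth d = ΣQ_DR·Δt / A = 354.0 × 7200 / (12.7 ha) = 20.07 mm.
The 1-cm UH is the DRH scaled by (10 mm)/d, so U_p = 102.0 × 10/20.07 = 50.8 L/s.

U_p ≈ 50.8 L/s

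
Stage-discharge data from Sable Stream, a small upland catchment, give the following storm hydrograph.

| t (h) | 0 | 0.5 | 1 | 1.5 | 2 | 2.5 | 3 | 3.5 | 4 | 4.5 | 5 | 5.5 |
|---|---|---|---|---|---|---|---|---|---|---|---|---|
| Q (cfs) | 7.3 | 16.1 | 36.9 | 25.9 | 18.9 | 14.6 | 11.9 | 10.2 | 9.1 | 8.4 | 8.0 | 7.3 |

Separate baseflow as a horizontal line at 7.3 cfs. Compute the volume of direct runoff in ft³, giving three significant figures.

V ≈ 1.57 × 10^5 ft³

Direct-runoff ordinates (Q − Q_b): 0.0, 8.8, 29.6, 18.6, 11.6, 7.3, 4.6, 2.9, 1.8, 1.1, 0.7, 0.0 cfs.
ΣQ_DR = 87.00 cfs.
With Δt = 0.5 h = 1800 s, V = ΣQ_DR · Δt = 87.00 × 1800 = 1.57 × 10^5 ft³.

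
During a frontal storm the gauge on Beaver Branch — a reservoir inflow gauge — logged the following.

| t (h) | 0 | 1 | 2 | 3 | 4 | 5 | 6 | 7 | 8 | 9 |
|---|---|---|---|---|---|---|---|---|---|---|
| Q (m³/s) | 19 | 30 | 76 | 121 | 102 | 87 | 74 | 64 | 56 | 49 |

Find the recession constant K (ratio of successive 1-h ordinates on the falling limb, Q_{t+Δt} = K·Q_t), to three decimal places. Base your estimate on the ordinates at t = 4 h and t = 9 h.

Using the recession-limb readings at t = 4 h and t = 9 h: Q falls from 102 to 49 m³/s over 5 intervals.
K = (Q₂/Q₁)^(1/5) = (49/102)^(1/5) = 0.864.

K ≈ 0.864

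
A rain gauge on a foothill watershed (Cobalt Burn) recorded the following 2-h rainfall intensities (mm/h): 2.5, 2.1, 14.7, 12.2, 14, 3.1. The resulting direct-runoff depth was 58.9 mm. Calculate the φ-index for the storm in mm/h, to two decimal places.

φ ≈ 3.82 mm/h

Only the 3 blocks with intensity above φ contribute runoff: 14.7, 12.2, 14 mm/h.
Σ(I−φ)·Δt = d  ⇒  (14.7+12.2+14 − 3φ)·2 = 58.9
φ = (40.90 − 58.9/2) / 3 = 3.82 mm/h.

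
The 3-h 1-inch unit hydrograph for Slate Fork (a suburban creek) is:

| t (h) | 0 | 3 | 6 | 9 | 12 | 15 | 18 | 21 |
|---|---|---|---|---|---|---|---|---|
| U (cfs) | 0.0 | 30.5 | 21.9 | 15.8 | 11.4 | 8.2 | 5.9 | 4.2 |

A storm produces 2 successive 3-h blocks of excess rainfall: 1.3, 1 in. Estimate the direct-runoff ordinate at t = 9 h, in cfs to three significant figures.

By discrete convolution, Q_j = Σ (P_i / 1 in) · U_{j−i}.
At t = 9 h (j=3): Q = (1.3/1)·15.8 + (1/1)·21.9 = 42.4 cfs.

Q ≈ 42.4 cfs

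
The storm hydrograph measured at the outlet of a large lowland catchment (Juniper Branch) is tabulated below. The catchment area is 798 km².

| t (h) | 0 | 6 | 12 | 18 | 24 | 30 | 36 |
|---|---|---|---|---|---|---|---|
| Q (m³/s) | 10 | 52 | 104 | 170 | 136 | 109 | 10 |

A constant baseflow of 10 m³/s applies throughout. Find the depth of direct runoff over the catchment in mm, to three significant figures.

Direct runoff: 0.0, 42.0, 94.0, 160.0, 126.0, 99.0, 0.0 m³/s; ΣQ_DR = 521.0 m³/s.
V = ΣQ_DR · Δt = 521.0 × 21600 s = 1.125 × 10^7 m³.
Over A = 798 km², depth = V / A = 14.1 mm.

d ≈ 14.1 mm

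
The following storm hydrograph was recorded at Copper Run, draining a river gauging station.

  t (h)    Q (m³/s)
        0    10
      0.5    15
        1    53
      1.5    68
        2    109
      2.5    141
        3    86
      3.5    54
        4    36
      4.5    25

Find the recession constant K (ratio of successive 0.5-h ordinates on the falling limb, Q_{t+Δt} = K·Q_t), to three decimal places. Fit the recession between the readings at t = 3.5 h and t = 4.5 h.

K ≈ 0.680

Using the recession-limb readings at t = 3.5 h and t = 4.5 h: Q falls from 54 to 25 m³/s over 2 intervals.
K = (Q₂/Q₁)^(1/2) = (25/54)^(1/2) = 0.680.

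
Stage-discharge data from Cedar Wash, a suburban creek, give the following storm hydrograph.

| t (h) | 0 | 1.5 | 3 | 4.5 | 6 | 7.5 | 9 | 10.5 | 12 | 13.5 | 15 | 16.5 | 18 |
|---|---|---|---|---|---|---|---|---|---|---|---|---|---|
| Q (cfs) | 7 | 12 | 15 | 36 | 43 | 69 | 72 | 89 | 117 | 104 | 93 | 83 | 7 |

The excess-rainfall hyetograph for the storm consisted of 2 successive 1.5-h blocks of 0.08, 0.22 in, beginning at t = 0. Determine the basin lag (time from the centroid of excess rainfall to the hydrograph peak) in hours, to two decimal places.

Centroid of excess rainfall: t_c = Σ P_i·t̄_i / ΣP_i = 1.8500 h (block centres at 0.75, 2.25 h).
Hydrograph peak occurs at t = 12 h, so basin lag t_L = 12 − 1.8500 = 10.15 h.

t_L ≈ 10.15 h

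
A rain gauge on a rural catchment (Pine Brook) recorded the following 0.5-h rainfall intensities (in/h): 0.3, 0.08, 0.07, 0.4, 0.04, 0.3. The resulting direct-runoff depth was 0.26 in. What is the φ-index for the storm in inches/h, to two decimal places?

φ ≈ 0.16 in/h

Only the 3 blocks with intensity above φ contribute runoff: 0.3, 0.4, 0.3 in/h.
Σ(I−φ)·Δt = d  ⇒  (0.3+0.4+0.3 − 3φ)·0.5 = 0.26
φ = (1.000 − 0.26/0.5) / 3 = 0.16 in/h.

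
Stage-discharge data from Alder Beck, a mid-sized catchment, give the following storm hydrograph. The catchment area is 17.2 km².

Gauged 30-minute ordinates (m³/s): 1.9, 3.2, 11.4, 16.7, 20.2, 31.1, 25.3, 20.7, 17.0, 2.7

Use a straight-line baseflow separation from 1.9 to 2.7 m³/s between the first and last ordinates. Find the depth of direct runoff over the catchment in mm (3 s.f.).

d ≈ 13.3 mm

Direct runoff: 0.00, 1.21, 9.32, 14.53, 17.94, 28.76, 22.87, 18.18, 14.39, 0.00 m³/s; ΣQ_DR = 127.2 m³/s.
V = ΣQ_DR · Δt = 127.2 × 1800 s = 2.290 × 10^5 m³.
Over A = 17.2 km², depth = V / A = 13.3 mm.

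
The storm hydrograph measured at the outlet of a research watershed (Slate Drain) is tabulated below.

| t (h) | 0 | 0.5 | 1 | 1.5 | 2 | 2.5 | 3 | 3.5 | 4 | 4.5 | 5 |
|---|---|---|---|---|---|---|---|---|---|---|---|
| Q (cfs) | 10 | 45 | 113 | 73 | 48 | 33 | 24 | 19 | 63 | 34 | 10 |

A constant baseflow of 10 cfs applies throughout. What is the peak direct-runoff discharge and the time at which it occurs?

Q_p = 103.0 cfs at t = 1 h

Subtracting baseflow gives direct-runoff ordinates: 0.0, 35.0, 103.0, 63.0, 38.0, 23.0, 14.0, 9.0, 53.0, 24.0, 0.0 cfs.
The maximum is 103.0 cfs, occurring at the reading for t = 1 h.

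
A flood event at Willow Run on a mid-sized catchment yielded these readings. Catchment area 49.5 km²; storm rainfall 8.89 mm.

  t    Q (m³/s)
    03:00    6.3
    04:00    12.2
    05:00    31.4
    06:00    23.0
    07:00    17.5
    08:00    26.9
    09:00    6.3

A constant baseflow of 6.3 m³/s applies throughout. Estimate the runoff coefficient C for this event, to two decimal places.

C ≈ 0.65

ΣQ_DR = 79.50 m³/s; V = ΣQ_DR·Δt = 2.862 × 10^5 m³.
Runoff depth d = V / A = 5.782 mm.
C = d / P = 5.782 / 8.89 = 0.65.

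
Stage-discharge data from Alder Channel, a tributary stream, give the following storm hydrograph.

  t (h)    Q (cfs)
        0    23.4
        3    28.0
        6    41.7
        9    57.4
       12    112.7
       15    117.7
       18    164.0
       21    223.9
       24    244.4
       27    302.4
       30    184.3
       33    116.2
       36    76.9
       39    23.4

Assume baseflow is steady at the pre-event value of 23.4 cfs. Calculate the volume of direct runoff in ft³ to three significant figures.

V ≈ 1.50 × 10^7 ft³

Direct-runoff ordinates (Q − Q_b): 0.0, 4.6, 18.3, 34.0, 89.3, 94.3, 140.6, 200.5, 221.0, 279.0, 160.9, 92.8, 53.5, 0.0 cfs.
ΣQ_DR = 1389 cfs.
With Δt = 3 h = 10800 s, V = ΣQ_DR · Δt = 1389 × 10800 = 1.50 × 10^7 ft³.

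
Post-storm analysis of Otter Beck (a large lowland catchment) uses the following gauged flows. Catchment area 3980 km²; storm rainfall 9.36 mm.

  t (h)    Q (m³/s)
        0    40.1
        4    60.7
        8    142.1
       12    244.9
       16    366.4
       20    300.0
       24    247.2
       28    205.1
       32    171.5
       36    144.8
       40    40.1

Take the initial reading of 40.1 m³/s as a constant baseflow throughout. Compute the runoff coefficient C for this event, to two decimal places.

ΣQ_DR = 1522 m³/s; V = ΣQ_DR·Δt = 2.191 × 10^7 m³.
Runoff depth d = V / A = 5.506 mm.
C = d / P = 5.506 / 9.36 = 0.59.

C ≈ 0.59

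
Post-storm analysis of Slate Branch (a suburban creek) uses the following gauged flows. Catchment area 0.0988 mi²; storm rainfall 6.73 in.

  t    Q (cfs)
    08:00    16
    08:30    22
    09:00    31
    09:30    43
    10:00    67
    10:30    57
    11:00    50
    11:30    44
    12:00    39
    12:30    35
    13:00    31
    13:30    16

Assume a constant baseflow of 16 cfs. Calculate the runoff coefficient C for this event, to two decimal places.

C ≈ 0.30

ΣQ_DR = 259.0 cfs; V = ΣQ_DR·Δt = 4.662 × 10^5 ft³.
Runoff depth d = V / A = 2.031 in.
C = d / P = 2.031 / 6.73 = 0.30.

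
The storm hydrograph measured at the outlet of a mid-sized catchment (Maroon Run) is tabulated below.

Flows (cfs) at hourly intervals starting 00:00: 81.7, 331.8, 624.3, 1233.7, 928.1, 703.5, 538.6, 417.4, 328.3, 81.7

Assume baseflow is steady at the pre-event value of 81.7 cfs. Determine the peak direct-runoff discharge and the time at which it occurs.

Q_p = 1152.0 cfs at t = 03:00

Subtracting baseflow gives direct-runoff ordinates: 0.0, 250.1, 542.6, 1152.0, 846.4, 621.8, 456.9, 335.7, 246.6, 0.0 cfs.
The maximum is 1152.0 cfs, occurring at the reading for t = 03:00.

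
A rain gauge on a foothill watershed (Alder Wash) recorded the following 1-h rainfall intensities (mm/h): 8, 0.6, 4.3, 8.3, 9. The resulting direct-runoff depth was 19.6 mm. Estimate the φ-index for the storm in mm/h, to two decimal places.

φ ≈ 2.50 mm/h

Only the 4 blocks with intensity above φ contribute runoff: 8, 4.3, 8.3, 9 mm/h.
Σ(I−φ)·Δt = d  ⇒  (8+4.3+8.3+9 − 4φ)·1 = 19.6
φ = (29.60 − 19.6/1) / 4 = 2.50 mm/h.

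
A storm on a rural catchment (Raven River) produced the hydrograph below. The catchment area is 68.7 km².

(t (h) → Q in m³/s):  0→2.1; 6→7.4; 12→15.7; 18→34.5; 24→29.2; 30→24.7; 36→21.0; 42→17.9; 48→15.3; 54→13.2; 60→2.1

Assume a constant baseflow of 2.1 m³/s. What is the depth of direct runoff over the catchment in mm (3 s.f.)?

Direct runoff: 0.0, 5.3, 13.6, 32.4, 27.1, 22.6, 18.9, 15.8, 13.2, 11.1, 0.0 m³/s; ΣQ_DR = 160.0 m³/s.
V = ΣQ_DR · Δt = 160.0 × 21600 s = 3.456 × 10^6 m³.
Over A = 68.7 km², depth = V / A = 50.3 mm.

d ≈ 50.3 mm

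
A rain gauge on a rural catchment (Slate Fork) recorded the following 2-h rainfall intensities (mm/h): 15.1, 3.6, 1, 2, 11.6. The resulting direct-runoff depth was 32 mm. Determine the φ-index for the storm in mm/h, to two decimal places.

Only the 2 blocks with intensity above φ contribute runoff: 15.1, 11.6 mm/h.
Σ(I−φ)·Δt = d  ⇒  (15.1+11.6 − 2φ)·2 = 32
φ = (26.70 − 32/2) / 2 = 5.35 mm/h.

φ ≈ 5.35 mm/h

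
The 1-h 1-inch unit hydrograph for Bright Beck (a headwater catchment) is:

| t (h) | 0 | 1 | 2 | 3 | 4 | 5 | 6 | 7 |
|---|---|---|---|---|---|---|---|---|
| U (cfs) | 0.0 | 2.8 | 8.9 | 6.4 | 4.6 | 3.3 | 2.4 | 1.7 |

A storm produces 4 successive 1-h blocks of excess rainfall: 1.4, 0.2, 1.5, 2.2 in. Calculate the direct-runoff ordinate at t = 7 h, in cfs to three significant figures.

By discrete convolution, Q_j = Σ (P_i / 1 in) · U_{j−i}.
At t = 7 h (j=7): Q = (1.4/1)·1.7 + (0.2/1)·2.4 + (1.5/1)·3.3 + (2.2/1)·4.6 = 17.9 cfs.

Q ≈ 17.9 cfs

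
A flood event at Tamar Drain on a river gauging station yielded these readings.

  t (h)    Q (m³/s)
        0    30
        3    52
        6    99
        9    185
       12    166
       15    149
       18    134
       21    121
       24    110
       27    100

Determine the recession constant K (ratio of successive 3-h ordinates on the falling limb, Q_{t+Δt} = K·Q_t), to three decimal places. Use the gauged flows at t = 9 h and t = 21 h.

Using the recession-limb readings at t = 9 h and t = 21 h: Q falls from 185 to 121 m³/s over 4 intervals.
K = (Q₂/Q₁)^(1/4) = (121/185)^(1/4) = 0.899.

K ≈ 0.899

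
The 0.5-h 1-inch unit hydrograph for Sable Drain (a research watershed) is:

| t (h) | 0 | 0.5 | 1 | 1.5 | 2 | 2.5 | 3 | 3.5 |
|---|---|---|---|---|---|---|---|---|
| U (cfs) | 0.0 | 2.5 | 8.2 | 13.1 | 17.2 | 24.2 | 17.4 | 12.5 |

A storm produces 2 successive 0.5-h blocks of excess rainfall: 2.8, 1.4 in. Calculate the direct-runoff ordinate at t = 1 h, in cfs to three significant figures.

Q ≈ 26.5 cfs

By discrete convolution, Q_j = Σ (P_i / 1 in) · U_{j−i}.
At t = 1 h (j=2): Q = (2.8/1)·8.2 + (1.4/1)·2.5 = 26.5 cfs.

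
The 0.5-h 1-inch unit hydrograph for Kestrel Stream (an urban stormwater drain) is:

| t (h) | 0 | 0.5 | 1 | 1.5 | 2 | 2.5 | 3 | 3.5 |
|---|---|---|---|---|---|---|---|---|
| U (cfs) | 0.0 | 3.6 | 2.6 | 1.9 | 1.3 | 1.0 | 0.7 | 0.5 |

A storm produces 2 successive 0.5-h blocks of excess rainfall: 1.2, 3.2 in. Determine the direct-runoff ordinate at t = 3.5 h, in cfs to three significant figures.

By discrete convolution, Q_j = Σ (P_i / 1 in) · U_{j−i}.
At t = 3.5 h (j=7): Q = (1.2/1)·0.5 + (3.2/1)·0.7 = 2.84 cfs.

Q ≈ 2.84 cfs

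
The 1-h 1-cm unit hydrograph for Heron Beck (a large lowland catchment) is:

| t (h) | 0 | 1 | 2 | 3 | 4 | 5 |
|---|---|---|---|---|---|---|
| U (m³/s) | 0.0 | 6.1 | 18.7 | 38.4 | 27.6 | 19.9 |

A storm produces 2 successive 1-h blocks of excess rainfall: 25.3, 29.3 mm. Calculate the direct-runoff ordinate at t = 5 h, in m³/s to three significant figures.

Q ≈ 131 m³/s

By discrete convolution, Q_j = Σ (P_i / 10 mm) · U_{j−i}.
At t = 5 h (j=5): Q = (25.3/10)·19.9 + (29.3/10)·27.6 = 131 m³/s.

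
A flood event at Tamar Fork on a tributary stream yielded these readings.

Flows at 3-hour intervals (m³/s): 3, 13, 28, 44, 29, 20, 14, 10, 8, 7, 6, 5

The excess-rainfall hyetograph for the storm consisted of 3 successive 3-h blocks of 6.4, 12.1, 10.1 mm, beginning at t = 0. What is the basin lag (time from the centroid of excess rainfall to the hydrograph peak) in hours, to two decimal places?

t_L ≈ 4.11 h

Centroid of excess rainfall: t_c = Σ P_i·t̄_i / ΣP_i = 4.8881 h (block centres at 1.5, 4.5, 7.5 h).
Hydrograph peak occurs at t = 9 h, so basin lag t_L = 9 − 4.8881 = 4.11 h.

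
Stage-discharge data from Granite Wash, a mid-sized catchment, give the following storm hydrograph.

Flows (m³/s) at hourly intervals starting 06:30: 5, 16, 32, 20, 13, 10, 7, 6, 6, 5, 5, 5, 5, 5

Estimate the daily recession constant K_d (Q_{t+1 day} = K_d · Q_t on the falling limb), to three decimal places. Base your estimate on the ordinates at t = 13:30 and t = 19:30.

K_d ≈ 0.482

Between t = 13:30 and t = 19:30 the flow falls from 6 to 5 m³/s over 6×1 h = 6 h.
Per-interval ratio K = (5/6)^(1/6) = 0.9701; K_d = K^(24/1) = 0.482.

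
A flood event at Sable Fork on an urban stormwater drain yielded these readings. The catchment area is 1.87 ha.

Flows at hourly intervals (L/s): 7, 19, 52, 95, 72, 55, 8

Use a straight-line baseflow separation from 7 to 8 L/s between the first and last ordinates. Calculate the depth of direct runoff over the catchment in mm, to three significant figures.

d ≈ 49.2 mm

Direct runoff: 0.00, 11.83, 44.67, 87.50, 64.33, 47.17, 0.00 L/s; ΣQ_DR = 255.5 L/s.
V = ΣQ_DR · Δt = 255.5 × 3600 s = 9.198 × 10^5 L.
Over A = 1.87 ha, depth = V / A = 49.2 mm.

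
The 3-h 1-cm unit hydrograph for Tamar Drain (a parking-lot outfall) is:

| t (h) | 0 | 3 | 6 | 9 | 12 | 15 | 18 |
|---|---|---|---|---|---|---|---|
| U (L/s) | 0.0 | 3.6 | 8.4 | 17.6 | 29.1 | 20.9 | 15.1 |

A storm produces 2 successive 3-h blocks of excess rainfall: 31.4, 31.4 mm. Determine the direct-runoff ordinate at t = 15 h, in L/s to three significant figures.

Q ≈ 157 L/s

By discrete convolution, Q_j = Σ (P_i / 10 mm) · U_{j−i}.
At t = 15 h (j=5): Q = (31.4/10)·20.9 + (31.4/10)·29.1 = 157 L/s.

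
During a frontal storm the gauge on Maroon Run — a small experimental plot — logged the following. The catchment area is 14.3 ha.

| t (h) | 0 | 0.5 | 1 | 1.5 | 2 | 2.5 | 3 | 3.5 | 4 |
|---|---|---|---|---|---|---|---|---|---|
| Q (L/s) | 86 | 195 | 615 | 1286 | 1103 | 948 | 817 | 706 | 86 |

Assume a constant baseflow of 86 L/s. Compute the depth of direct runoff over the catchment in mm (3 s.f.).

d ≈ 63.8 mm

Direct runoff: 0.0, 109.0, 529.0, 1200.0, 1017.0, 862.0, 731.0, 620.0, 0.0 L/s; ΣQ_DR = 5068 L/s.
V = ΣQ_DR · Δt = 5068 × 1800 s = 9.122 × 10^6 L.
Over A = 14.3 ha, depth = V / A = 63.8 mm.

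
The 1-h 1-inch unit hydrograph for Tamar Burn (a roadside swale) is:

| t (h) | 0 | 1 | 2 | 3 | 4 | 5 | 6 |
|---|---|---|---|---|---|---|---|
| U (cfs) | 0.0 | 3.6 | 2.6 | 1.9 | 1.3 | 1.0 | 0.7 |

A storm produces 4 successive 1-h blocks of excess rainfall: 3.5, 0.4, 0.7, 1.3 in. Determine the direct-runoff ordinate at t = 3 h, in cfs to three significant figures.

By discrete convolution, Q_j = Σ (P_i / 1 in) · U_{j−i}.
At t = 3 h (j=3): Q = (3.5/1)·1.9 + (0.4/1)·2.6 + (0.7/1)·3.6 + (1.3/1)·0.0 = 10.2 cfs.

Q ≈ 10.2 cfs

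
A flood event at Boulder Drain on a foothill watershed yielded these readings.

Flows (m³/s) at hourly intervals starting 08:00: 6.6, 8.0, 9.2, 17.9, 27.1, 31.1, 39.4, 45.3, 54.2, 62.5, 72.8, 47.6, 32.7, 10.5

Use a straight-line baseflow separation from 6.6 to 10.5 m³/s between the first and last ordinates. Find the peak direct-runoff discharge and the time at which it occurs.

Subtracting baseflow gives direct-runoff ordinates: 0.00, 1.10, 2.00, 10.40, 19.30, 23.00, 31.00, 36.60, 45.20, 53.20, 63.20, 37.70, 22.50, 0.00 m³/s.
The maximum is 63.20 m³/s, occurring at the reading for t = 18:00.

Q_p = 63.20 m³/s at t = 18:00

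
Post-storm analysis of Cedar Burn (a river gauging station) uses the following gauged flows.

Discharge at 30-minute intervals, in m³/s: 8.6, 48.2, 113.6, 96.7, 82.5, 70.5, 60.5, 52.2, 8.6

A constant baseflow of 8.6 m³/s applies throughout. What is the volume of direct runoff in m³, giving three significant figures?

V ≈ 8.35 × 10^5 m³

Direct-runoff ordinates (Q − Q_b): 0.0, 39.6, 105.0, 88.1, 73.9, 61.9, 51.9, 43.6, 0.0 m³/s.
ΣQ_DR = 464.0 m³/s.
With Δt = 0.5 h = 1800 s, V = ΣQ_DR · Δt = 464.0 × 1800 = 8.35 × 10^5 m³.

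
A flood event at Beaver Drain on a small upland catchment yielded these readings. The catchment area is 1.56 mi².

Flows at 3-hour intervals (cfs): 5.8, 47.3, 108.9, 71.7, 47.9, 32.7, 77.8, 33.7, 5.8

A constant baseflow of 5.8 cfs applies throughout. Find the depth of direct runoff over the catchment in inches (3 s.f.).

d ≈ 1.13 in

Direct runoff: 0.0, 41.5, 103.1, 65.9, 42.1, 26.9, 72.0, 27.9, 0.0 cfs; ΣQ_DR = 379.4 cfs.
V = ΣQ_DR · Δt = 379.4 × 10800 s = 4.098 × 10^6 ft³.
Over A = 1.56 mi², depth = V / A = 1.13 in.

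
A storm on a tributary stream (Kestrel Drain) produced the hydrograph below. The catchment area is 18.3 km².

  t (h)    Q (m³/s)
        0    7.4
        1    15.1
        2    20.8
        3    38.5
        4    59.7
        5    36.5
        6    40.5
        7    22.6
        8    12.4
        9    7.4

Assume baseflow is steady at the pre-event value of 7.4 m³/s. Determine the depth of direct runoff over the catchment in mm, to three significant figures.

Direct runoff: 0.0, 7.7, 13.4, 31.1, 52.3, 29.1, 33.1, 15.2, 5.0, 0.0 m³/s; ΣQ_DR = 186.9 m³/s.
V = ΣQ_DR · Δt = 186.9 × 3600 s = 6.728 × 10^5 m³.
Over A = 18.3 km², depth = V / A = 36.8 mm.

d ≈ 36.8 mm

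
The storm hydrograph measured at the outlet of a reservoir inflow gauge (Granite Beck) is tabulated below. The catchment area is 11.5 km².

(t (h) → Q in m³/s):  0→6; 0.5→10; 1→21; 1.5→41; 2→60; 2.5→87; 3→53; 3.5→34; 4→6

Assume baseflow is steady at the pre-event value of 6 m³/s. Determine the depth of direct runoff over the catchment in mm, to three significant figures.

d ≈ 41.3 mm

Direct runoff: 0.0, 4.0, 15.0, 35.0, 54.0, 81.0, 47.0, 28.0, 0.0 m³/s; ΣQ_DR = 264.0 m³/s.
V = ΣQ_DR · Δt = 264.0 × 1800 s = 4.752 × 10^5 m³.
Over A = 11.5 km², depth = V / A = 41.3 mm.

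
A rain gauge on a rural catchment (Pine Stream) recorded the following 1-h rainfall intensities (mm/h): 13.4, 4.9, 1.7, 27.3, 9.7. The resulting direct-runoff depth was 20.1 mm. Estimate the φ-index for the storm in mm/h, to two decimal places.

φ ≈ 10.30 mm/h

Only the 2 blocks with intensity above φ contribute runoff: 13.4, 27.3 mm/h.
Σ(I−φ)·Δt = d  ⇒  (13.4+27.3 − 2φ)·1 = 20.1
φ = (40.70 − 20.1/1) / 2 = 10.30 mm/h.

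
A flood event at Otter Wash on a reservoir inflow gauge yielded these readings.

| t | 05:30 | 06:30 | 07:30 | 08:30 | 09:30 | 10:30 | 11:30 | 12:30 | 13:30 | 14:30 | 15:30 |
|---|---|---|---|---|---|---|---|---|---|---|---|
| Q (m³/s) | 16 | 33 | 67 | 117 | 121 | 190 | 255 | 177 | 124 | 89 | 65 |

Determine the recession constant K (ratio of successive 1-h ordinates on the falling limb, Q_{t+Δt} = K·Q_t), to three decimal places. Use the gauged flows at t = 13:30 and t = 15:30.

K ≈ 0.724

Using the recession-limb readings at t = 13:30 and t = 15:30: Q falls from 124 to 65 m³/s over 2 intervals.
K = (Q₂/Q₁)^(1/2) = (65/124)^(1/2) = 0.724.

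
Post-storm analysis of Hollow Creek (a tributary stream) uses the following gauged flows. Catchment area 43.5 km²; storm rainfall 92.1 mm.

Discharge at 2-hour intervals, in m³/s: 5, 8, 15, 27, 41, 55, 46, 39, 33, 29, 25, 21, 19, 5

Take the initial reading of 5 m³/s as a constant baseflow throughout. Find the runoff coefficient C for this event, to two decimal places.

ΣQ_DR = 298.0 m³/s; V = ΣQ_DR·Δt = 2.146 × 10^6 m³.
Runoff depth d = V / A = 49.32 mm.
C = d / P = 49.32 / 92.1 = 0.54.

C ≈ 0.54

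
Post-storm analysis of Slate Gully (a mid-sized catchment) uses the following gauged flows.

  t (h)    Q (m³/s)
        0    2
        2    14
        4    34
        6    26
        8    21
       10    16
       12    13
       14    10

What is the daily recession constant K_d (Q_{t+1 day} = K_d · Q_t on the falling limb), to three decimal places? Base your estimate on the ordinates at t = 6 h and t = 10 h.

K_d ≈ 0.054

Between t = 6 h and t = 10 h the flow falls from 26 to 16 m³/s over 2×2 h = 4 h.
Per-interval ratio K = (16/26)^(1/2) = 0.7845; K_d = K^(24/2) = 0.054.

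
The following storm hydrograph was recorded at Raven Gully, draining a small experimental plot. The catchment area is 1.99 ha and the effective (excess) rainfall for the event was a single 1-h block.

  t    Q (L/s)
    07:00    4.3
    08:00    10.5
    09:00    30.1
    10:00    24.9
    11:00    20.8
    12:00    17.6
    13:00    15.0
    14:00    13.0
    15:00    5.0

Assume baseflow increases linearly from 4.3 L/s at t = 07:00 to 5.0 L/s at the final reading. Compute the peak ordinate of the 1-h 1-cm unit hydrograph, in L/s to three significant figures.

Direct runoff: 0.00, 6.11, 25.62, 20.34, 16.15, 12.86, 10.18, 8.09, 0.00 L/s; ΣQ_DR = 99.35 L/s, peak = 25.62 L/s.
Runoff depth d = ΣQ_DR·Δt / A = 99.35 × 3600 / (1.99 ha) = 17.97 mm.
The 1-cm UH is the DRH scaled by (10 mm)/d, so U_p = 25.62 × 10/17.97 = 14.3 L/s.

U_p ≈ 14.3 L/s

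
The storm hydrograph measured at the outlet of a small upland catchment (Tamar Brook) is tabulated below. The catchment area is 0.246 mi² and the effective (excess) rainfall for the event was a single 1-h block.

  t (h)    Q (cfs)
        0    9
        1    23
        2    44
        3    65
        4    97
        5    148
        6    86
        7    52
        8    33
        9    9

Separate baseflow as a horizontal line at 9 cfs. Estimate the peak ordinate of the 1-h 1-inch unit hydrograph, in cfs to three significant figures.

U_p ≈ 46.4 cfs

Direct runoff: 0.0, 14.0, 35.0, 56.0, 88.0, 139.0, 77.0, 43.0, 24.0, 0.0 cfs; ΣQ_DR = 476.0 cfs, peak = 139.0 cfs.
Runoff depth d = ΣQ_DR·Δt / A = 476.0 × 3600 / (0.246 mi²) = 2.998 in.
The 1-inch UH is the DRH scaled by (1 in)/d, so U_p = 139.0 × 1/2.998 = 46.4 cfs.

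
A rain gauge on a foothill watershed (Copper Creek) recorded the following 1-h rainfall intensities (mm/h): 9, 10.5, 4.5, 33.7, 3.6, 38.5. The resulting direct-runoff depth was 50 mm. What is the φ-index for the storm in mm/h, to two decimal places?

Only the 2 blocks with intensity above φ contribute runoff: 33.7, 38.5 mm/h.
Σ(I−φ)·Δt = d  ⇒  (33.7+38.5 − 2φ)·1 = 50
φ = (72.20 − 50/1) / 2 = 11.10 mm/h.

φ ≈ 11.10 mm/h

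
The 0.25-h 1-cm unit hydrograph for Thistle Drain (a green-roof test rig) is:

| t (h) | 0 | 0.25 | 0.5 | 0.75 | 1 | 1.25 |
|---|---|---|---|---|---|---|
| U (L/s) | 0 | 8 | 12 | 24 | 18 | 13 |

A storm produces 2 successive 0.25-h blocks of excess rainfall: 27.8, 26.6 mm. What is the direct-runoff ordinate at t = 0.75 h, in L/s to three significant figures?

Q ≈ 98.6 L/s

By discrete convolution, Q_j = Σ (P_i / 10 mm) · U_{j−i}.
At t = 0.75 h (j=3): Q = (27.8/10)·24 + (26.6/10)·12 = 98.6 L/s.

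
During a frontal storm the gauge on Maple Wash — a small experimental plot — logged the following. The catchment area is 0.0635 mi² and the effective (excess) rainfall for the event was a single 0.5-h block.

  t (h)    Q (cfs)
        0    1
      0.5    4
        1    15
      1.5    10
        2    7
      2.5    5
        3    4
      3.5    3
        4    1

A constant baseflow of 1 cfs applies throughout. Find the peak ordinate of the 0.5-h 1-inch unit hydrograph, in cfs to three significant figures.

U_p ≈ 28.0 cfs

Direct runoff: 0.0, 3.0, 14.0, 9.0, 6.0, 4.0, 3.0, 2.0, 0.0 cfs; ΣQ_DR = 41.00 cfs, peak = 14.0 cfs.
Runoff depth d = ΣQ_DR·Δt / A = 41.00 × 1800 / (0.0635 mi²) = 0.5003 in.
The 1-inch UH is the DRH scaled by (1 in)/d, so U_p = 14.0 × 1/0.5003 = 28.0 cfs.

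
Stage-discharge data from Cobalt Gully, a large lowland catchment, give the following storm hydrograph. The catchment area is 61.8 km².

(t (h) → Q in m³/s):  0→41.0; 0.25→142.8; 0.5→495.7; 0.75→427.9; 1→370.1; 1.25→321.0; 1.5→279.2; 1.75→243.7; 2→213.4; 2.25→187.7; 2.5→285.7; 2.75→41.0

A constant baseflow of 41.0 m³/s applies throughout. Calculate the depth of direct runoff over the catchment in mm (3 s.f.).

Direct runoff: 0.0, 101.8, 454.7, 386.9, 329.1, 280.0, 238.2, 202.7, 172.4, 146.7, 244.7, 0.0 m³/s; ΣQ_DR = 2557 m³/s.
V = ΣQ_DR · Δt = 2557 × 900 s = 2.301 × 10^6 m³.
Over A = 61.8 km², depth = V / A = 37.2 mm.

d ≈ 37.2 mm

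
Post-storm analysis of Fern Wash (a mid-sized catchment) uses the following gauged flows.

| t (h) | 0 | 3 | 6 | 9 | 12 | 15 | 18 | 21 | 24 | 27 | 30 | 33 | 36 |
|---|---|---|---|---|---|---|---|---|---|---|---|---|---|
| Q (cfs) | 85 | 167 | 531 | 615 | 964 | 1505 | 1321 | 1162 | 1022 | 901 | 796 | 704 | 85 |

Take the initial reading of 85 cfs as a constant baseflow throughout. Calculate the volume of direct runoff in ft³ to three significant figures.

Direct-runoff ordinates (Q − Q_b): 0.0, 82.0, 446.0, 530.0, 879.0, 1420.0, 1236.0, 1077.0, 937.0, 816.0, 711.0, 619.0, 0.0 cfs.
ΣQ_DR = 8753 cfs.
With Δt = 3 h = 10800 s, V = ΣQ_DR · Δt = 8753 × 10800 = 9.45 × 10^7 ft³.

V ≈ 9.45 × 10^7 ft³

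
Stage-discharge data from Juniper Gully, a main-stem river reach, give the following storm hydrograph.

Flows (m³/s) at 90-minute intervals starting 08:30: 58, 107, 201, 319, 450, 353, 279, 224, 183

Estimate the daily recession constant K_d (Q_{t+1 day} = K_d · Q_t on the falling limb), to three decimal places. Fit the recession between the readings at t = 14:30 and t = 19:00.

K_d ≈ 0.024

Between t = 14:30 and t = 19:00 the flow falls from 450 to 224 m³/s over 3×1.5 h = 4.5 h.
Per-interval ratio K = (224/450)^(1/3) = 0.7925; K_d = K^(24/1.5) = 0.024.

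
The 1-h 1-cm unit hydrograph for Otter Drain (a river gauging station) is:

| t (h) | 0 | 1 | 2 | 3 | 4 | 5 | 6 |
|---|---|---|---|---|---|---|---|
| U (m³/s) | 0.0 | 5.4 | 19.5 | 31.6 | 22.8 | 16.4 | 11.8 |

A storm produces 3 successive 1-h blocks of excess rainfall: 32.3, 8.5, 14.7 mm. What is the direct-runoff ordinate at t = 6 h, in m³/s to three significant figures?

Q ≈ 85.6 m³/s

By discrete convolution, Q_j = Σ (P_i / 10 mm) · U_{j−i}.
At t = 6 h (j=6): Q = (32.3/10)·11.8 + (8.5/10)·16.4 + (14.7/10)·22.8 = 85.6 m³/s.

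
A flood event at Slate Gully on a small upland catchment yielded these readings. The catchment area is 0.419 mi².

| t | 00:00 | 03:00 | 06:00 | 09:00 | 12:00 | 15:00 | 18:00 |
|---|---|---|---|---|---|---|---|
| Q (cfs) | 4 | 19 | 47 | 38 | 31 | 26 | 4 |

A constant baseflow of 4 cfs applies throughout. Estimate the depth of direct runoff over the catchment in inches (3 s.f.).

d ≈ 1.56 in

Direct runoff: 0.0, 15.0, 43.0, 34.0, 27.0, 22.0, 0.0 cfs; ΣQ_DR = 141.0 cfs.
V = ΣQ_DR · Δt = 141.0 × 10800 s = 1.523 × 10^6 ft³.
Over A = 0.419 mi², depth = V / A = 1.56 in.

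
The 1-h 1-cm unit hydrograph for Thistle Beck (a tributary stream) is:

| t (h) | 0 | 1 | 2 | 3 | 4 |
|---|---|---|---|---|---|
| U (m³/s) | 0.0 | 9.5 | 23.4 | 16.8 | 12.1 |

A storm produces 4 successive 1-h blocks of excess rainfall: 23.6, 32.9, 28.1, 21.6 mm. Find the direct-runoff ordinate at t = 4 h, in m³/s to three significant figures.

Q ≈ 170 m³/s

By discrete convolution, Q_j = Σ (P_i / 10 mm) · U_{j−i}.
At t = 4 h (j=4): Q = (23.6/10)·12.1 + (32.9/10)·16.8 + (28.1/10)·23.4 + (21.6/10)·9.5 = 170 m³/s.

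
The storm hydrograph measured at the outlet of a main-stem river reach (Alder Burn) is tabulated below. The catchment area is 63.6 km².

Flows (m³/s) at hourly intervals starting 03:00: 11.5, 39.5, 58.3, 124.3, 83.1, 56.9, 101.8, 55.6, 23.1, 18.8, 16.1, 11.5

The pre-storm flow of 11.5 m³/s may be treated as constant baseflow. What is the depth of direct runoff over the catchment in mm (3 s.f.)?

d ≈ 26.2 mm

Direct runoff: 0.0, 28.0, 46.8, 112.8, 71.6, 45.4, 90.3, 44.1, 11.6, 7.3, 4.6, 0.0 m³/s; ΣQ_DR = 462.5 m³/s.
V = ΣQ_DR · Δt = 462.5 × 3600 s = 1.665 × 10^6 m³.
Over A = 63.6 km², depth = V / A = 26.2 mm.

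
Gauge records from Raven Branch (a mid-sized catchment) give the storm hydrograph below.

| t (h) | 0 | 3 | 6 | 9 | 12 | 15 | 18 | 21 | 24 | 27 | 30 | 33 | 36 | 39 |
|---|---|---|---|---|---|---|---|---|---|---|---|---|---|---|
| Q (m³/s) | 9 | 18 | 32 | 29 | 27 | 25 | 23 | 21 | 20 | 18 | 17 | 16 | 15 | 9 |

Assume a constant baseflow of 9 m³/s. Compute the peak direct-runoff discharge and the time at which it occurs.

Subtracting baseflow gives direct-runoff ordinates: 0.0, 9.0, 23.0, 20.0, 18.0, 16.0, 14.0, 12.0, 11.0, 9.0, 8.0, 7.0, 6.0, 0.0 m³/s.
The maximum is 23.0 m³/s, occurring at the reading for t = 6 h.

Q_p = 23.0 m³/s at t = 6 h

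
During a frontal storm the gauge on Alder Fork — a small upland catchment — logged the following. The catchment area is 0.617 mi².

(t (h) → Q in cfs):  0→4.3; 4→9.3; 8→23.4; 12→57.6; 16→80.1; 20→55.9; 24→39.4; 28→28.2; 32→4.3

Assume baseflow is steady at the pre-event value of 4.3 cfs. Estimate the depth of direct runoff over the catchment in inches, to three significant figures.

d ≈ 2.65 in

Direct runoff: 0.0, 5.0, 19.1, 53.3, 75.8, 51.6, 35.1, 23.9, 0.0 cfs; ΣQ_DR = 263.8 cfs.
V = ΣQ_DR · Δt = 263.8 × 14400 s = 3.799 × 10^6 ft³.
Over A = 0.617 mi², depth = V / A = 2.65 in.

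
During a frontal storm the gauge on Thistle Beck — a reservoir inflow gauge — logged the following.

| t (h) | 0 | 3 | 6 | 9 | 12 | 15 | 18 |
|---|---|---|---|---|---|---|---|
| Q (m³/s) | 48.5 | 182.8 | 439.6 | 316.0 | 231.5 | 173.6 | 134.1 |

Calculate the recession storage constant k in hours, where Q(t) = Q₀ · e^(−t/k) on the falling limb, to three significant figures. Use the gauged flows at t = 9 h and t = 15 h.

On the falling limb, Q drops from 316.0 to 173.6 m³/s between t = 9 h and t = 15 h (Δt = 6 h).
k = −Δt / ln(Q₂/Q₁) = −6 / ln(173.6/316.0) = 10.0 h.

k ≈ 10.0 h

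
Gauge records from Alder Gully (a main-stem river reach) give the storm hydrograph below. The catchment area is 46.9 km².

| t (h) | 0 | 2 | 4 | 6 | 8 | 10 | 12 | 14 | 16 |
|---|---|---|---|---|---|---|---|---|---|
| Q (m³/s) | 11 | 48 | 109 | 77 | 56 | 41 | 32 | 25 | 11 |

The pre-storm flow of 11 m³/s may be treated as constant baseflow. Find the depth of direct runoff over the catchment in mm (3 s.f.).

Direct runoff: 0.0, 37.0, 98.0, 66.0, 45.0, 30.0, 21.0, 14.0, 0.0 m³/s; ΣQ_DR = 311.0 m³/s.
V = ΣQ_DR · Δt = 311.0 × 7200 s = 2.239 × 10^6 m³.
Over A = 46.9 km², depth = V / A = 47.7 mm.

d ≈ 47.7 mm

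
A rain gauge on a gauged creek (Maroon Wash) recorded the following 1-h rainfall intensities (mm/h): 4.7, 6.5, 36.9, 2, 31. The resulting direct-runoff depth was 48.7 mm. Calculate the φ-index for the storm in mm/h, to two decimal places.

Only the 2 blocks with intensity above φ contribute runoff: 36.9, 31 mm/h.
Σ(I−φ)·Δt = d  ⇒  (36.9+31 − 2φ)·1 = 48.7
φ = (67.90 − 48.7/1) / 2 = 9.60 mm/h.

φ ≈ 9.60 mm/h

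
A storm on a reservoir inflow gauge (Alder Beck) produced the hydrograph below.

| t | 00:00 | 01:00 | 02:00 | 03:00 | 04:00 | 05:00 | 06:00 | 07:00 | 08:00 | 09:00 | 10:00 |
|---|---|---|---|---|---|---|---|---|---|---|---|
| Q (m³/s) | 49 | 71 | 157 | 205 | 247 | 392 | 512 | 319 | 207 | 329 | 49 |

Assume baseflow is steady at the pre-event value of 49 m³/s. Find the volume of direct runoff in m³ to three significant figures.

V ≈ 7.19 × 10^6 m³

Direct-runoff ordinates (Q − Q_b): 0.0, 22.0, 108.0, 156.0, 198.0, 343.0, 463.0, 270.0, 158.0, 280.0, 0.0 m³/s.
ΣQ_DR = 1998 m³/s.
With Δt = 1 h = 3600 s, V = ΣQ_DR · Δt = 1998 × 3600 = 7.19 × 10^6 m³.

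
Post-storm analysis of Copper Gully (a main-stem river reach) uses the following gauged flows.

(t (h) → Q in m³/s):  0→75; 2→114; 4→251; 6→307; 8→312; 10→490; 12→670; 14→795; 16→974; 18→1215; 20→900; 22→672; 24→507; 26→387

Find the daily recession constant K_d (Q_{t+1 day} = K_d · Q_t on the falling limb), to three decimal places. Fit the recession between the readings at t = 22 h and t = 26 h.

K_d ≈ 0.036

Between t = 22 h and t = 26 h the flow falls from 672 to 387 m³/s over 2×2 h = 4 h.
Per-interval ratio K = (387/672)^(1/2) = 0.7589; K_d = K^(24/2) = 0.036.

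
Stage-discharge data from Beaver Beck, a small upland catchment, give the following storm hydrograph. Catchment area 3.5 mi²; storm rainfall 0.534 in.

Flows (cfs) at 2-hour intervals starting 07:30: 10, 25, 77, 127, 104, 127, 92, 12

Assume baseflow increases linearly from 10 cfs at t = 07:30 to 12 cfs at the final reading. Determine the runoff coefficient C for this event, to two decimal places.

C ≈ 0.81

ΣQ_DR = 486.0 cfs; V = ΣQ_DR·Δt = 3.499 × 10^6 ft³.
Runoff depth d = V / A = 0.4303 in.
C = d / P = 0.4303 / 0.534 = 0.81.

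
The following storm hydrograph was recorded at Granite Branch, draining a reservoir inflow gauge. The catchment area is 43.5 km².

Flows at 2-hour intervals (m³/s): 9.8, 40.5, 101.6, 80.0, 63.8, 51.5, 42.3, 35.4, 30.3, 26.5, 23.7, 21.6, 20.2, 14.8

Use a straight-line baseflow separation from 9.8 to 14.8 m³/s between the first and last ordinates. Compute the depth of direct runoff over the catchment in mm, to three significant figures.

d ≈ 64.5 mm

Direct runoff: 0.00, 30.32, 91.03, 69.05, 52.46, 39.78, 30.19, 22.91, 17.42, 13.24, 10.05, 7.57, 5.78, 0.00 m³/s; ΣQ_DR = 389.8 m³/s.
V = ΣQ_DR · Δt = 389.8 × 7200 s = 2.807 × 10^6 m³.
Over A = 43.5 km², depth = V / A = 64.5 mm.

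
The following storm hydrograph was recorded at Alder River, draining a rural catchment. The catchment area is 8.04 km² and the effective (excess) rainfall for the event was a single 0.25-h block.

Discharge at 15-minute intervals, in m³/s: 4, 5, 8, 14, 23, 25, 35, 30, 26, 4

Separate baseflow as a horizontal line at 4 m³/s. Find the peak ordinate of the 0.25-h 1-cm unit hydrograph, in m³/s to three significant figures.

U_p ≈ 20.7 m³/s

Direct runoff: 0.0, 1.0, 4.0, 10.0, 19.0, 21.0, 31.0, 26.0, 22.0, 0.0 m³/s; ΣQ_DR = 134.0 m³/s, peak = 31.0 m³/s.
Runoff depth d = ΣQ_DR·Δt / A = 134.0 × 900 / (8.04 km²) = 15.00 mm.
The 1-cm UH is the DRH scaled by (10 mm)/d, so U_p = 31.0 × 10/15.00 = 20.7 m³/s.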